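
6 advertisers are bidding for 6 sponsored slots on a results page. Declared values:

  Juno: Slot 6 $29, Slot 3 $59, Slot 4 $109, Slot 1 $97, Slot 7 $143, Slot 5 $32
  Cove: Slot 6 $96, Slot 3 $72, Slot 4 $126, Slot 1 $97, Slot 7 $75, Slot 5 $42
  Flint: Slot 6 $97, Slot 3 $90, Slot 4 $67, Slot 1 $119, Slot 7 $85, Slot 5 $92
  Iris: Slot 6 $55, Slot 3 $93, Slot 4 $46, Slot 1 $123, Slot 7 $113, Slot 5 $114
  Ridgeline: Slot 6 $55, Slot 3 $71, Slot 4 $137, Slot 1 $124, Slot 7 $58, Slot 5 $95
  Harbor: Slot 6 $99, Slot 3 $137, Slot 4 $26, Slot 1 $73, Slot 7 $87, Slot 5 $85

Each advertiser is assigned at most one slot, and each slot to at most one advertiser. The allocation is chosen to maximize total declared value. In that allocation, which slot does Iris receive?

This is a one-to-one assignment (maximum-weight bipartite matching).
Optimal: Juno→Slot 7 ($143), Cove→Slot 6 ($96), Flint→Slot 1 ($119), Iris→Slot 5 ($114), Ridgeline→Slot 4 ($137), Harbor→Slot 3 ($137) — total 143+96+119+114+137+137 = $746.
Row-greedy (each advertiser in turn takes its best remaining slot) gives $672, worse by 74.
Next-best assignment: Juno→Slot 7, Cove→Slot 4, Flint→Slot 6, Iris→Slot 5, Ridgeline→Slot 1, Harbor→Slot 3 = $741.
Iris's own top slot is Slot 1 ($123), but forcing Iris→Slot 1 and reassigning the rest optimally gives only $728 — worse by 18.

Iris receives Slot 5.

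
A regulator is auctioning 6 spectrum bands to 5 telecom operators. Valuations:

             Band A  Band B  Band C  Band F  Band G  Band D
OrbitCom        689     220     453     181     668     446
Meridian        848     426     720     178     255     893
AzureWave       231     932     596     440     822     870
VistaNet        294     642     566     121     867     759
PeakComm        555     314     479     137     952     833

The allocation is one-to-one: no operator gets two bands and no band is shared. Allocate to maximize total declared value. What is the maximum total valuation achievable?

Maximum total: $4052M

Treat this as an assignment problem: match each operator to one band.
Optimal: OrbitCom→Band A ($689M), Meridian→Band C ($720M), AzureWave→Band B ($932M), VistaNet→Band D ($759M), PeakComm→Band G ($952M) — total 689+720+932+759+952 = $4052M.
Column-greedy (each band in turn goes to its best remaining operator) gives $3479M, worse by 573.
Checked against all permutations: $4052M is optimal.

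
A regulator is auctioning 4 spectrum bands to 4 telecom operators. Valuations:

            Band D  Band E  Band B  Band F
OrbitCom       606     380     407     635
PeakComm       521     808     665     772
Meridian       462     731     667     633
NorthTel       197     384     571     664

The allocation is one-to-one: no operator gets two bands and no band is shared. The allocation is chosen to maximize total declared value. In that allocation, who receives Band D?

Optimal: OrbitCom→Band D ($606M), PeakComm→Band E ($808M), Meridian→Band B ($667M), NorthTel→Band F ($664M) — total 606+808+667+664 = $2745M.
Row-greedy (each operator in turn takes its best remaining band) gives $2307M, worse by 438.
Swapping NorthTel↔OrbitCom (NorthTel→Band D $197M, OrbitCom→Band F $635M) loses 438.
Every other assignment is strictly worse.
OrbitCom's own top band is Band F ($635M), but forcing OrbitCom→Band F and reassigning the rest optimally gives only $2476M — worse by 269.

OrbitCom receives Band D.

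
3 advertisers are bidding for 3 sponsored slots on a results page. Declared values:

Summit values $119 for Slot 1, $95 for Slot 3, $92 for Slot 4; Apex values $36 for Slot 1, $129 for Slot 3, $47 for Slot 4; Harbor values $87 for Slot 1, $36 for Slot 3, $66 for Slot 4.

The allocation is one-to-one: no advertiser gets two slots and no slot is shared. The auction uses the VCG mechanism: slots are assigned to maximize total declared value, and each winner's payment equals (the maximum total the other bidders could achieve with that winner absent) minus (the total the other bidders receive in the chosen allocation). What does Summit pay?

Summit pays $21.

Efficient allocation: Summit→Slot 1 ($119), Apex→Slot 3 ($129), Harbor→Slot 4 ($66); total welfare W = $314.
Summit receives Slot 1 at value $119, so the others get W − 119 = $195.
Without Summit: best allocation of the remaining 2 bidders over all 3 slots is Apex→Slot 3 ($129), Harbor→Slot 1 ($87), total $216.
VCG payment = (others' best without Summit) − (others' welfare with Summit) = 216 − 195 = $21.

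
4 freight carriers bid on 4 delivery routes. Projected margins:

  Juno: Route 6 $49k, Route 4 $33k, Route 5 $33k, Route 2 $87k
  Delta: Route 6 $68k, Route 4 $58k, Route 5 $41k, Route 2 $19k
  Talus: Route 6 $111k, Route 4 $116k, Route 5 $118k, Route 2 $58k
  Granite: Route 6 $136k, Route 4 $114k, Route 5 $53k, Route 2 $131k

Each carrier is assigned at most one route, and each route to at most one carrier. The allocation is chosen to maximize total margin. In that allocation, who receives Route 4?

Optimal: Juno→Route 2 ($87k), Delta→Route 4 ($58k), Talus→Route 5 ($118k), Granite→Route 6 ($136k) — total 87+58+118+136 = $399k.
Row-greedy (each carrier in turn takes its best remaining route) gives $387k, worse by 12.
Delta's own top route is Route 6 ($68k), but forcing Delta→Route 6 and reassigning the rest optimally gives only $387k — worse by 12.

Delta receives Route 4.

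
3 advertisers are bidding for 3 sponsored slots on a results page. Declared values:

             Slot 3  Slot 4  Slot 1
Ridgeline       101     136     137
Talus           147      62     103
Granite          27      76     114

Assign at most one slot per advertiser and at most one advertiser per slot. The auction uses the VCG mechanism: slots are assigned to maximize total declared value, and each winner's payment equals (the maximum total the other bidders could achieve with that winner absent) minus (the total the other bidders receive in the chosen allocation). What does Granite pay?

Efficient allocation: Ridgeline→Slot 4 ($136), Talus→Slot 3 ($147), Granite→Slot 1 ($114); total welfare W = $397.
Granite receives Slot 1 at value $114, so the others get W − 114 = $283.
Without Granite: best allocation of the remaining 2 bidders over all 3 slots is Ridgeline→Slot 1 ($137), Talus→Slot 3 ($147), total $284.
VCG payment = (others' best without Granite) − (others' welfare with Granite) = 284 − 283 = $1.

Granite pays $1.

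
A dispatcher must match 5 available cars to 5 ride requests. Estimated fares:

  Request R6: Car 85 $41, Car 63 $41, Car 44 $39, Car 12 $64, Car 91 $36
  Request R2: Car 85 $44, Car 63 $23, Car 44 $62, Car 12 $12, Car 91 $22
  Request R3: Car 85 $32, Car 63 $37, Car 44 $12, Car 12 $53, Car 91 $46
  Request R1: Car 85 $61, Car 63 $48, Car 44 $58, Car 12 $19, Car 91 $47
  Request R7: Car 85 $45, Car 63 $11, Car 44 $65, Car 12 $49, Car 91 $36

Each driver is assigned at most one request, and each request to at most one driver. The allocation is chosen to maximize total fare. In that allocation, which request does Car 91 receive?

Optimal: Car 85→Request R2 ($44), Car 63→Request R1 ($48), Car 44→Request R7 ($65), Car 12→Request R6 ($64), Car 91→Request R3 ($46) — total 44+48+65+64+46 = $267.
Row-greedy (each driver in turn takes its best remaining request) gives $242, worse by 25.
Every other assignment is strictly worse.
Car 91's own top request is Request R1 ($47), but forcing Car 91→Request R1 and reassigning the rest optimally gives only $257 — worse by 10.

Car 91 receives Request R3.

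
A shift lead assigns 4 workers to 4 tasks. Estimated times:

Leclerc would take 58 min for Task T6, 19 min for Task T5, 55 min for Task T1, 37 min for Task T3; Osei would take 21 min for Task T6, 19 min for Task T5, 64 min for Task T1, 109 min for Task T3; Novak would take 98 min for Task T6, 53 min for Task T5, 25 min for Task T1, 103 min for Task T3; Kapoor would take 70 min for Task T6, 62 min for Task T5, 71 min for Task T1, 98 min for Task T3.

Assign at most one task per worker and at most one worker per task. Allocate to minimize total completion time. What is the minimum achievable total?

Min total: 145 min

Treat this as an assignment problem: match each worker to one task.
Optimal: Leclerc→Task T3 (37 min), Osei→Task T6 (21 min), Novak→Task T1 (25 min), Kapoor→Task T5 (62 min) — total 37+21+25+62 = 145 min.
Row-greedy (each worker in turn takes its cheapest remaining task) gives 163 min, worse by 18.
Checked against all permutations: 145 min is optimal.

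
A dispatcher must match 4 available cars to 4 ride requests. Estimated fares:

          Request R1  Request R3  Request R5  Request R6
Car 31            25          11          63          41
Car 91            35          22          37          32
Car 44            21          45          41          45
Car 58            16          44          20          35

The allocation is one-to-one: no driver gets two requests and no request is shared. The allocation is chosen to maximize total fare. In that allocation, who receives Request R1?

This is a one-to-one assignment (maximum-weight bipartite matching).
Optimal: Car 31→Request R5 ($63), Car 91→Request R1 ($35), Car 44→Request R6 ($45), Car 58→Request R3 ($44) — total 63+35+45+44 = $187.
Max-entry greedy (repeatedly take the single best remaining cell) gives $178, worse by 9.
Next-best assignment: Car 31→Request R5, Car 91→Request R1, Car 44→Request R3, Car 58→Request R6 = $178.
No other one-to-one assignment exceeds $187.
Car 91's own top request is Request R5 ($37), but forcing Car 91→Request R5 and reassigning the rest optimally gives only $151 — worse by 36.

Car 91 receives Request R1.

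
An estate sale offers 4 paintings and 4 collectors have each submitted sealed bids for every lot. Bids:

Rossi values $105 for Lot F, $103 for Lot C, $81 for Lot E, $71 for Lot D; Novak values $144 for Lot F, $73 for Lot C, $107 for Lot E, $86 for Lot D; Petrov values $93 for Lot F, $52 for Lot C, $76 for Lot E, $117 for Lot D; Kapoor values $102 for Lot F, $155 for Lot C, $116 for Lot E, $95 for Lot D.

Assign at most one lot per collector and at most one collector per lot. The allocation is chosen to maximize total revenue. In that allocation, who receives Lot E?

Treat this as an assignment problem: match each collector to one lot.
Optimal: Rossi→Lot E ($81), Novak→Lot F ($144), Petrov→Lot D ($117), Kapoor→Lot C ($155) — total 81+144+117+155 = $497.
Row-greedy (each collector in turn takes its best remaining lot) gives $484, worse by 13.
Next-best assignment: Rossi→Lot F, Novak→Lot E, Petrov→Lot D, Kapoor→Lot C = $484.
Swapping Novak↔Petrov (Novak→Lot D $86, Petrov→Lot F $93) loses 82.
Rossi's own top lot is Lot F ($105), but forcing Rossi→Lot F and reassigning the rest optimally gives only $484 — worse by 13.

Rossi receives Lot E.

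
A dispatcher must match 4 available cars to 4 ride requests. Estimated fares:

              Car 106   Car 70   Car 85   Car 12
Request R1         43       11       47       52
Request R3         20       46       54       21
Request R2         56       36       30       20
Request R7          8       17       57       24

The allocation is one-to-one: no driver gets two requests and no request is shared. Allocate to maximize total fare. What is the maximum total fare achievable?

This is the linear assignment problem.
Optimal: Car 106→Request R2 ($56), Car 70→Request R3 ($46), Car 85→Request R7 ($57), Car 12→Request R1 ($52) — total 56+46+57+52 = $211.
Column-greedy (each request in turn goes to its best remaining driver) gives $179, worse by 32.
No other one-to-one assignment exceeds $211.

Maximum total: $211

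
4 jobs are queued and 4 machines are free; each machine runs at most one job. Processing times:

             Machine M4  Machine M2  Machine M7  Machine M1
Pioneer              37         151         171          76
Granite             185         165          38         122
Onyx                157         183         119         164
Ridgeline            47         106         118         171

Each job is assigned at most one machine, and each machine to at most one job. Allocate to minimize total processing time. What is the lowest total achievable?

Optimal: Pioneer→Machine M1 (76 min), Granite→Machine M7 (38 min), Onyx→Machine M2 (183 min), Ridgeline→Machine M4 (47 min) — total 76+38+183+47 = 344 min.
Every other assignment is strictly worse.

Minimum total: 344 min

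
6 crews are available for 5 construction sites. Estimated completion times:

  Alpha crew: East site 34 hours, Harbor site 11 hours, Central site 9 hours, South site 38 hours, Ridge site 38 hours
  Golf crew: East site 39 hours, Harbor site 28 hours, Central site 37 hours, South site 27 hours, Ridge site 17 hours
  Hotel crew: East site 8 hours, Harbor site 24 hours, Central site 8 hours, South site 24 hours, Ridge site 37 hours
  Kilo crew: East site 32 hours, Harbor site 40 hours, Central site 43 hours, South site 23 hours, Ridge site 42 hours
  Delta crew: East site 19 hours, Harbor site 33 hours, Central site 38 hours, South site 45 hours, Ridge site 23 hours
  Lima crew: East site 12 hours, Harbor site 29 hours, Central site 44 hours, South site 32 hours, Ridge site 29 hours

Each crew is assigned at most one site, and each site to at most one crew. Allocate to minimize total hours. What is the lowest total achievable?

This is the linear assignment problem.
Optimal: Lima crew→East site (12 hours), Alpha crew→Harbor site (11 hours), Hotel crew→Central site (8 hours), Kilo crew→South site (23 hours), Golf crew→Ridge site (17 hours) — total 12+11+8+23+17 = 71 hours.
Column-greedy (each site in turn goes to its cheapest remaining crew) gives 102 hours, worse by 31.
No other one-to-one assignment undercuts 71 hours.

Minimum total: 71 hours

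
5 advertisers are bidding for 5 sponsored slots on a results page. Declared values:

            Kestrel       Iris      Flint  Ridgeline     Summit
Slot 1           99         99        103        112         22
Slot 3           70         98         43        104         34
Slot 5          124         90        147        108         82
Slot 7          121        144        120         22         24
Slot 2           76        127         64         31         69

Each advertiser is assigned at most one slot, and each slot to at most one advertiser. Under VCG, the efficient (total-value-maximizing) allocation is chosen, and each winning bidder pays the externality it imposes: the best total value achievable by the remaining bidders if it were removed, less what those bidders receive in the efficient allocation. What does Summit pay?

Efficient allocation: Kestrel→Slot 1 ($99), Iris→Slot 7 ($144), Flint→Slot 5 ($147), Ridgeline→Slot 3 ($104), Summit→Slot 2 ($69); total welfare W = $563.
Summit receives Slot 2 at value $69, so the others get W − 69 = $494.
Without Summit: best allocation of the remaining 4 bidders over all 5 slots is Kestrel→Slot 7 ($121), Iris→Slot 2 ($127), Flint→Slot 5 ($147), Ridgeline→Slot 1 ($112), total $507.
VCG payment = (others' best without Summit) − (others' welfare with Summit) = 507 − 494 = $13.

Summit pays $13.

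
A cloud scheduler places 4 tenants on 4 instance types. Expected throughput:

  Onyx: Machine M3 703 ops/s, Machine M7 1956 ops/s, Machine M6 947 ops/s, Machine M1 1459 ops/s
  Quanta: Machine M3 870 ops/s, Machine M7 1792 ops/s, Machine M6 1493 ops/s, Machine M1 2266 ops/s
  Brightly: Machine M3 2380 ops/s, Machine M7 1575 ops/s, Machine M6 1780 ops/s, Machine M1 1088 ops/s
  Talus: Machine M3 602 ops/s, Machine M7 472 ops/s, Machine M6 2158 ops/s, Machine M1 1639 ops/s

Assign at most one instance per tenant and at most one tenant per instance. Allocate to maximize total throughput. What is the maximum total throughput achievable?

This is a one-to-one assignment (maximum-weight bipartite matching).
Optimal: Onyx→Machine M7 (1956 ops/s), Quanta→Machine M1 (2266 ops/s), Brightly→Machine M3 (2380 ops/s), Talus→Machine M6 (2158 ops/s) — total 1956+2266+2380+2158 = 8760 ops/s.
Next-best assignment: Onyx→Machine M1, Quanta→Machine M7, Brightly→Machine M3, Talus→Machine M6 = 7789 ops/s.

Max total: 8760 ops/s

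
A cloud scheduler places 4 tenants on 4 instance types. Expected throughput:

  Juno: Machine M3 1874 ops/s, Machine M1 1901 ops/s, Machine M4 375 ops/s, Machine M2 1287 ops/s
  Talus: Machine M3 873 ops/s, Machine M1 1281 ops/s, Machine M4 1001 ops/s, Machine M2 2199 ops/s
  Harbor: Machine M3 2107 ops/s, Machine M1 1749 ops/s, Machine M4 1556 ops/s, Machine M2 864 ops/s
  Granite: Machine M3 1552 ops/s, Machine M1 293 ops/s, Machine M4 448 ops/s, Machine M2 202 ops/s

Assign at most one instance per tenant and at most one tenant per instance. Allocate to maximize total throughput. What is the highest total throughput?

This is a one-to-one assignment (maximum-weight bipartite matching).
Optimal: Juno→Machine M1 (1901 ops/s), Talus→Machine M2 (2199 ops/s), Harbor→Machine M4 (1556 ops/s), Granite→Machine M3 (1552 ops/s) — total 1901+2199+1556+1552 = 7208 ops/s.
Column-greedy (each instance in turn goes to its best remaining tenant) gives 5211 ops/s, worse by 1997.
Swapping Harbor↔Talus (Harbor→Machine M2 864 ops/s, Talus→Machine M4 1001 ops/s) loses 1890.

Max total: 7208 ops/s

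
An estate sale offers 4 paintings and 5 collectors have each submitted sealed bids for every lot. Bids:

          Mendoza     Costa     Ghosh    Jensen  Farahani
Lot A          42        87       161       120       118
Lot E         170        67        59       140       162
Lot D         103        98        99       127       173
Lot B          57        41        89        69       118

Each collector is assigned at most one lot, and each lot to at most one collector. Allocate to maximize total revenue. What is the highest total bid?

Maximum total: $576

Optimal: Ghosh→Lot A ($161), Mendoza→Lot E ($170), Jensen→Lot D ($127), Farahani→Lot B ($118) — total 161+170+127+118 = $576.
Row-greedy (each collector in turn takes its best remaining lot) gives $498, worse by 78.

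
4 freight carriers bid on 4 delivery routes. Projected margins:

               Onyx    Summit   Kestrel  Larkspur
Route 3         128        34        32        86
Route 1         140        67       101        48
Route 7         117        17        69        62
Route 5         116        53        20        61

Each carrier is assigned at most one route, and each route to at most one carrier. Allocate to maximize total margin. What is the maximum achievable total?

Maximum total: $357k

Optimal: Onyx→Route 7 ($117k), Summit→Route 5 ($53k), Kestrel→Route 1 ($101k), Larkspur→Route 3 ($86k) — total 117+53+101+86 = $357k.
Max-entry greedy (repeatedly take the single best remaining cell) gives $348k, worse by 9.
Next-best assignment: Onyx→Route 1, Summit→Route 5, Kestrel→Route 7, Larkspur→Route 3 = $348k.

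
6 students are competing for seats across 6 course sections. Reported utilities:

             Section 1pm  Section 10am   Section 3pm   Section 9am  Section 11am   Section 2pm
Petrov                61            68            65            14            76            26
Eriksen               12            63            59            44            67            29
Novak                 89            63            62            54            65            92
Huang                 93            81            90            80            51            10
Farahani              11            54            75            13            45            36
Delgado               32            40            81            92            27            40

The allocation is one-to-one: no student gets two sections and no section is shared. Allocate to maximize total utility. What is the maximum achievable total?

Max total: 491 points

Optimal: Petrov→Section 11am (76 points), Eriksen→Section 10am (63 points), Novak→Section 2pm (92 points), Huang→Section 1pm (93 points), Farahani→Section 3pm (75 points), Delgado→Section 9am (92 points) — total 76+63+92+93+75+92 = 491 points.
Swapping Petrov↔Delgado (Petrov→Section 9am 14 points, Delgado→Section 11am 27 points) loses 127.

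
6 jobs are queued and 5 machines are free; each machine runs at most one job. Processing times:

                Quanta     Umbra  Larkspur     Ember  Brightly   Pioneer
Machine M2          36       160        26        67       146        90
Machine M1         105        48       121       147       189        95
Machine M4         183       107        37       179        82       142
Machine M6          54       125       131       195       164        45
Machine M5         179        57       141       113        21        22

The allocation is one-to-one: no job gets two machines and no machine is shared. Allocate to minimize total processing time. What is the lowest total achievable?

Minimum total: 187 min

Optimal: Quanta→Machine M2 (36 min), Umbra→Machine M1 (48 min), Larkspur→Machine M4 (37 min), Pioneer→Machine M6 (45 min), Brightly→Machine M5 (21 min) — total 36+48+37+45+21 = 187 min.
Min-entry greedy (repeatedly take the single cheapest remaining cell) gives 319 min, worse by 132.
Checked against all permutations: 187 min is optimal.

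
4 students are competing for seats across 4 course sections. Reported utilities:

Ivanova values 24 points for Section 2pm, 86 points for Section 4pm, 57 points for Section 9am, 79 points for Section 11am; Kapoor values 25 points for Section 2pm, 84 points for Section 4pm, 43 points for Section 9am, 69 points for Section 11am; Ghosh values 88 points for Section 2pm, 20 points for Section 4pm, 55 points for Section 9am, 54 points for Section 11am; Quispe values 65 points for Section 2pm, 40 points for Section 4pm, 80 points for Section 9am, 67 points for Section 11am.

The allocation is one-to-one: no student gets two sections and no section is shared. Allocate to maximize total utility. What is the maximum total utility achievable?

Optimal: Ivanova→Section 11am (79 points), Kapoor→Section 4pm (84 points), Ghosh→Section 2pm (88 points), Quispe→Section 9am (80 points) — total 79+84+88+80 = 331 points.
Row-greedy (each student in turn takes its best remaining section) gives 323 points, worse by 8.
Next-best assignment: Ivanova→Section 4pm, Kapoor→Section 11am, Ghosh→Section 2pm, Quispe→Section 9am = 323 points.

Maximum total: 331 points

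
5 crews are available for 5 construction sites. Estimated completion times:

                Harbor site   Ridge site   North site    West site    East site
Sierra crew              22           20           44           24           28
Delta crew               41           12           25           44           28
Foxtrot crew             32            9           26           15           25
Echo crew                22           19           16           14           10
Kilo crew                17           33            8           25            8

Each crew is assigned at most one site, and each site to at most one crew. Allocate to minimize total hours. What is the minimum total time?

Min total: 67 hours

Treat this as an assignment problem: match each crew to one site.
Optimal: Sierra crew→Harbor site (22 hours), Delta crew→Ridge site (12 hours), Foxtrot crew→West site (15 hours), Echo crew→East site (10 hours), Kilo crew→North site (8 hours) — total 22+12+15+10+8 = 67 hours.
Column-greedy (each site in turn goes to its cheapest remaining crew) gives 94 hours, worse by 27.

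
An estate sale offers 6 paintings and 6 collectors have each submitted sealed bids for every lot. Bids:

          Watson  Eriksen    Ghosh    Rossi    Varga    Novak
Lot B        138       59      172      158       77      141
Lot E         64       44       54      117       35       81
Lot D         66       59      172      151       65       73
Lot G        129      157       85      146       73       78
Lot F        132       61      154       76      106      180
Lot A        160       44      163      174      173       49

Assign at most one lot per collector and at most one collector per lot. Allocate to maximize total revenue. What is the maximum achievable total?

Maximum total: $937

This is a one-to-one assignment (maximum-weight bipartite matching).
Optimal: Watson→Lot B ($138), Eriksen→Lot G ($157), Ghosh→Lot D ($172), Rossi→Lot E ($117), Varga→Lot A ($173), Novak→Lot F ($180) — total 138+157+172+117+173+180 = $937.
Row-greedy (each collector in turn takes its best remaining lot) gives $827, worse by 110.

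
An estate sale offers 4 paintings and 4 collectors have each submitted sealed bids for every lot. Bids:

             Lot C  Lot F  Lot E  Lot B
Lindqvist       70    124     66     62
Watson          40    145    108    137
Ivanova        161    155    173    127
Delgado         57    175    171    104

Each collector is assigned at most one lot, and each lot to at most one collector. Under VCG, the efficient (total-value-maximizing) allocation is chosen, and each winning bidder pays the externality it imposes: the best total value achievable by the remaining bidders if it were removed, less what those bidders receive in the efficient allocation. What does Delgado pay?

Efficient allocation: Lindqvist→Lot F ($124), Watson→Lot B ($137), Ivanova→Lot C ($161), Delgado→Lot E ($171); total welfare W = $593.
Delgado receives Lot E at value $171, so the others get W − 171 = $422.
Without Delgado: best allocation of the remaining 3 bidders over all 4 lots is Lindqvist→Lot F ($124), Watson→Lot B ($137), Ivanova→Lot E ($173), total $434.
VCG payment = (others' best without Delgado) − (others' welfare with Delgado) = 434 − 422 = $12.

Delgado pays $12.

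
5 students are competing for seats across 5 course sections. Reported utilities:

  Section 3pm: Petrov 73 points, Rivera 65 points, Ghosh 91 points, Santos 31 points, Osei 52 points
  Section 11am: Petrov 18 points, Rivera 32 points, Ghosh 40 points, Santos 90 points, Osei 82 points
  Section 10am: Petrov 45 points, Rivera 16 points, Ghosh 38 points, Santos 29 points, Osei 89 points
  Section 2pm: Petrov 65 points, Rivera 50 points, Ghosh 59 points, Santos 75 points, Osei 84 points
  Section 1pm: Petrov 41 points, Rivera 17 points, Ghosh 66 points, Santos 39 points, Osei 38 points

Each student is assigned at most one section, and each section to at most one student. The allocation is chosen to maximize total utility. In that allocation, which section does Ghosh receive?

Ghosh receives Section 1pm.

This is a one-to-one assignment (maximum-weight bipartite matching).
Optimal: Petrov→Section 2pm (65 points), Rivera→Section 3pm (65 points), Ghosh→Section 1pm (66 points), Santos→Section 11am (90 points), Osei→Section 10am (89 points) — total 65+65+66+90+89 = 375 points.
Column-greedy (each section in turn goes to its best remaining student) gives 352 points, worse by 23.
Swapping Santos↔Petrov (Santos→Section 2pm 75 points, Petrov→Section 11am 18 points) loses 62.
No other one-to-one assignment exceeds 375 points.
Ghosh's own top section is Section 3pm (91 points), but forcing Ghosh→Section 3pm and reassigning the rest optimally gives only 361 points — worse by 14.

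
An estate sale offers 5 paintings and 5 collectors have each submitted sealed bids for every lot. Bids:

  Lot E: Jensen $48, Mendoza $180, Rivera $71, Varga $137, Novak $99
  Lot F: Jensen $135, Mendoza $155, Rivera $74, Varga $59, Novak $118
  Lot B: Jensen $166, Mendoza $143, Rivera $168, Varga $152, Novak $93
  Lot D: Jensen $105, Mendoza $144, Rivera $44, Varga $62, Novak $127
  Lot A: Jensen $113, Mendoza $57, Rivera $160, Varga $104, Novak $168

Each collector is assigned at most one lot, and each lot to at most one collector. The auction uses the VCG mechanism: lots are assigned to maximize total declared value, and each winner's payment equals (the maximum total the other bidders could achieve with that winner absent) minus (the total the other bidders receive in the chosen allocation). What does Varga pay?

Varga pays $49.

Efficient allocation: Jensen→Lot F ($135), Mendoza→Lot E ($180), Rivera→Lot A ($160), Varga→Lot B ($152), Novak→Lot D ($127); total welfare W = $754.
Varga receives Lot B at value $152, so the others get W − 152 = $602.
Without Varga: best allocation of the remaining 4 bidders over all 5 lots is Jensen→Lot F ($135), Mendoza→Lot E ($180), Rivera→Lot B ($168), Novak→Lot A ($168), total $651.
VCG payment = (others' best without Varga) − (others' welfare with Varga) = 651 − 602 = $49.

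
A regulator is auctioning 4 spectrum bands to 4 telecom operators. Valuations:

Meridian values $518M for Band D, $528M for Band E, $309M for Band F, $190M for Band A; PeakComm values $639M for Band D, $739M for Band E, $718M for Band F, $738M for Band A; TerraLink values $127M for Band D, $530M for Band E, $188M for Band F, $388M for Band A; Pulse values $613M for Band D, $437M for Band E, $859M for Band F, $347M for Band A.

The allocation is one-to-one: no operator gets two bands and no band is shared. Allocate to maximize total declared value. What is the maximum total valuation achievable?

Max total: $2645M

This is the linear assignment problem.
Optimal: Meridian→Band D ($518M), PeakComm→Band A ($738M), TerraLink→Band E ($530M), Pulse→Band F ($859M) — total 518+738+530+859 = $2645M.
Row-greedy (each operator in turn takes its best remaining band) gives $2067M, worse by 578.
Next-best assignment: Meridian→Band D, PeakComm→Band E, TerraLink→Band A, Pulse→Band F = $2504M.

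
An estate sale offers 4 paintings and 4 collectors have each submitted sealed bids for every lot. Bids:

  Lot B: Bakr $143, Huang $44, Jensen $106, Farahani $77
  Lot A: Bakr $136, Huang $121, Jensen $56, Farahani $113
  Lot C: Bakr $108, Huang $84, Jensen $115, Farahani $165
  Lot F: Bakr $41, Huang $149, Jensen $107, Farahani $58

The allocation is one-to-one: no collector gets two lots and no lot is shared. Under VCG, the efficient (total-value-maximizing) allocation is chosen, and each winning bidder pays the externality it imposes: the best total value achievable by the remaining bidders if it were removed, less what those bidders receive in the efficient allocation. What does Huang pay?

Efficient allocation: Bakr→Lot A ($136), Huang→Lot F ($149), Jensen→Lot B ($106), Farahani→Lot C ($165); total welfare W = $556.
Huang receives Lot F at value $149, so the others get W − 149 = $407.
Without Huang: best allocation of the remaining 3 bidders over all 4 lots is Bakr→Lot B ($143), Jensen→Lot F ($107), Farahani→Lot C ($165), total $415.
VCG payment = (others' best without Huang) − (others' welfare with Huang) = 415 − 407 = $8.

Huang pays $8.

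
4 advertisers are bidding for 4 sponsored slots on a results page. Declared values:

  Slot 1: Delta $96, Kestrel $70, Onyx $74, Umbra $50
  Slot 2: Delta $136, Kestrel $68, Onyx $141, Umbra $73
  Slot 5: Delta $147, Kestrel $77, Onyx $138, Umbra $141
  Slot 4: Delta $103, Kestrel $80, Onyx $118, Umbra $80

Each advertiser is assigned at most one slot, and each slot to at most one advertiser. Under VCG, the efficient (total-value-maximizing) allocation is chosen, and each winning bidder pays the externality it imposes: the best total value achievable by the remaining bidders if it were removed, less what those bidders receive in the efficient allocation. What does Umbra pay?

Umbra pays $44.

Efficient allocation: Delta→Slot 2 ($136), Kestrel→Slot 1 ($70), Onyx→Slot 4 ($118), Umbra→Slot 5 ($141); total welfare W = $465.
Umbra receives Slot 5 at value $141, so the others get W − 141 = $324.
Without Umbra: best allocation of the remaining 3 bidders over all 4 slots is Delta→Slot 5 ($147), Kestrel→Slot 4 ($80), Onyx→Slot 2 ($141), total $368.
VCG payment = (others' best without Umbra) − (others' welfare with Umbra) = 368 − 324 = $44.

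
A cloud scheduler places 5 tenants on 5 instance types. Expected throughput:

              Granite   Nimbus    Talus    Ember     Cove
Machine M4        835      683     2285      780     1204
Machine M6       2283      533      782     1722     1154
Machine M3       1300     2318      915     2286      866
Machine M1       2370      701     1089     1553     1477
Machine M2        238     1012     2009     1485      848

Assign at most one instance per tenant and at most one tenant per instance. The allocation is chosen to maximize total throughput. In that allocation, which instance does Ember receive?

Ember receives Machine M2.

This is the linear assignment problem.
Optimal: Granite→Machine M6 (2283 ops/s), Nimbus→Machine M3 (2318 ops/s), Talus→Machine M4 (2285 ops/s), Ember→Machine M2 (1485 ops/s), Cove→Machine M1 (1477 ops/s) — total 2283+2318+2285+1485+1477 = 9848 ops/s.
Column-greedy (each instance in turn goes to its best remaining tenant) gives 9287 ops/s, worse by 561.
No other one-to-one assignment exceeds 9848 ops/s.
Ember's own top instance is Machine M3 (2286 ops/s), but forcing Ember→Machine M3 and reassigning the rest optimally gives only 9343 ops/s — worse by 505.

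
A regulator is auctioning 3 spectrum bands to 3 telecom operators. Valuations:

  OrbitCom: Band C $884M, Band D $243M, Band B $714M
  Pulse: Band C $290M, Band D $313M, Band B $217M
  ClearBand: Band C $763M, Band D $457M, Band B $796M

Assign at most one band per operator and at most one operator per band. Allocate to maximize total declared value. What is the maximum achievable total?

Optimal: OrbitCom→Band C ($884M), Pulse→Band D ($313M), ClearBand→Band B ($796M) — total 884+313+796 = $1993M.
Column-greedy (each band in turn goes to its best remaining operator) gives $1558M, worse by 435.
No other one-to-one assignment exceeds $1993M.

Maximum total: $1993M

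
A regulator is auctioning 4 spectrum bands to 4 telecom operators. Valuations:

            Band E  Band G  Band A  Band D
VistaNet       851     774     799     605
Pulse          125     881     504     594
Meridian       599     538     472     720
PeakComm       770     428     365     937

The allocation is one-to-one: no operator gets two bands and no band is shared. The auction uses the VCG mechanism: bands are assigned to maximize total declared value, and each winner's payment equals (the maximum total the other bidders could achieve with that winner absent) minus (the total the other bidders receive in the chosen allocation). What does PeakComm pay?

PeakComm pays $173M.

Efficient allocation: VistaNet→Band A ($799M), Pulse→Band G ($881M), Meridian→Band E ($599M), PeakComm→Band D ($937M); total welfare W = $3216M.
PeakComm receives Band D at value $937M, so the others get W − 937 = $2279M.
Without PeakComm: best allocation of the remaining 3 bidders over all 4 bands is VistaNet→Band E ($851M), Pulse→Band G ($881M), Meridian→Band D ($720M), total $2452M.
VCG payment = (others' best without PeakComm) − (others' welfare with PeakComm) = 2452 − 2279 = $173M.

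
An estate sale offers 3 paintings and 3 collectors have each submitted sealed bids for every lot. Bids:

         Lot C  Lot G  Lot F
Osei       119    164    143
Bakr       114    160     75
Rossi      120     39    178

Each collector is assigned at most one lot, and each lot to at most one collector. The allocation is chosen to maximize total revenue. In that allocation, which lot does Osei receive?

Osei receives Lot C.

Optimal: Osei→Lot C ($119), Bakr→Lot G ($160), Rossi→Lot F ($178) — total 119+160+178 = $457.
Next-best assignment: Osei→Lot G, Bakr→Lot C, Rossi→Lot F = $456.
Swapping Osei↔Rossi (Osei→Lot F $143, Rossi→Lot C $120) loses 34.
No other one-to-one assignment exceeds $457.
Osei's own top lot is Lot G ($164), but forcing Osei→Lot G and reassigning the rest optimally gives only $456 — worse by 1.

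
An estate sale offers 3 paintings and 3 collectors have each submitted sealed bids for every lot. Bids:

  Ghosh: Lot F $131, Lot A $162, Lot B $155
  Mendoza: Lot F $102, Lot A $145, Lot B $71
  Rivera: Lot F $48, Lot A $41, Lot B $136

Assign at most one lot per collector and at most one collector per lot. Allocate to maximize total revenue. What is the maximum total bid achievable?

Max total: $412

This is a one-to-one assignment (maximum-weight bipartite matching).
Optimal: Ghosh→Lot F ($131), Mendoza→Lot A ($145), Rivera→Lot B ($136) — total 131+145+136 = $412.
Max-entry greedy (repeatedly take the single best remaining cell) gives $400, worse by 12.
Next-best assignment: Ghosh→Lot A, Mendoza→Lot F, Rivera→Lot B = $400.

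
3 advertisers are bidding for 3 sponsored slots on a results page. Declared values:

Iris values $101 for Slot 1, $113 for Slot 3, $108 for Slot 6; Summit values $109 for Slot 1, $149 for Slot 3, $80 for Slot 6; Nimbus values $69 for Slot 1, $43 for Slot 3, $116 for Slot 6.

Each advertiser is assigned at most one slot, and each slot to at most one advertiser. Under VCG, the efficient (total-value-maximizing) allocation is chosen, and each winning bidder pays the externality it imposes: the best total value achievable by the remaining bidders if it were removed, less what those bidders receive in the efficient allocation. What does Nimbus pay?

Efficient allocation: Iris→Slot 1 ($101), Summit→Slot 3 ($149), Nimbus→Slot 6 ($116); total welfare W = $366.
Nimbus receives Slot 6 at value $116, so the others get W − 116 = $250.
Without Nimbus: best allocation of the remaining 2 bidders over all 3 slots is Iris→Slot 6 ($108), Summit→Slot 3 ($149), total $257.
VCG payment = (others' best without Nimbus) − (others' welfare with Nimbus) = 257 − 250 = $7.

Nimbus pays $7.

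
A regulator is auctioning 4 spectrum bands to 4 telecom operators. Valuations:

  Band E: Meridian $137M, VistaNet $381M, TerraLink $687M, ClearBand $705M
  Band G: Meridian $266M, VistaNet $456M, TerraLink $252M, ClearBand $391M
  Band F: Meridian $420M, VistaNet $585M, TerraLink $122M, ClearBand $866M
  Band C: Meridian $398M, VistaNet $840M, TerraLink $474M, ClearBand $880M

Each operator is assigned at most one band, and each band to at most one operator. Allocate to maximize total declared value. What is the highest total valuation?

Max total: $2659M

Optimal: Meridian→Band G ($266M), VistaNet→Band C ($840M), TerraLink→Band E ($687M), ClearBand→Band F ($866M) — total 266+840+687+866 = $2659M.
Swapping ClearBand↔TerraLink (ClearBand→Band E $705M, TerraLink→Band F $122M) loses 726.
No other one-to-one assignment exceeds $2659M.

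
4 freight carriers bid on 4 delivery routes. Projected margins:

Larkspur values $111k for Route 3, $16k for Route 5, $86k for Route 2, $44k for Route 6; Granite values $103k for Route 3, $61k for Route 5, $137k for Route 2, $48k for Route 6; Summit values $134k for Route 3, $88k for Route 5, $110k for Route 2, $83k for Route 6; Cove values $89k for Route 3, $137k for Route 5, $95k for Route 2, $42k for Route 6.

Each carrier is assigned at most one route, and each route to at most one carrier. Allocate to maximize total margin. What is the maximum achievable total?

Max total: $468k

Optimal: Larkspur→Route 3 ($111k), Granite→Route 2 ($137k), Summit→Route 6 ($83k), Cove→Route 5 ($137k) — total 111+137+83+137 = $468k.
Row-greedy (each carrier in turn takes its best remaining route) gives $378k, worse by 90.
Next-best assignment: Larkspur→Route 6, Granite→Route 2, Summit→Route 3, Cove→Route 5 = $452k.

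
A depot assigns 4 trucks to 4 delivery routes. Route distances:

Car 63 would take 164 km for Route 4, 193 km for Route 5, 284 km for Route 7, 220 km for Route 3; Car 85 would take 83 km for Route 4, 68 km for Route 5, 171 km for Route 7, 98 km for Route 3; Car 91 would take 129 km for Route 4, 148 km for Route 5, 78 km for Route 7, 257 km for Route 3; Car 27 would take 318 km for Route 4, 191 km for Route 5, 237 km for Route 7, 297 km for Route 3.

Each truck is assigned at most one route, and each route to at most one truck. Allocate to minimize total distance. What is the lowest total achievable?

Minimum total: 531 km

Treat this as an assignment problem: match each truck to one route.
Optimal: Car 63→Route 4 (164 km), Car 85→Route 3 (98 km), Car 91→Route 7 (78 km), Car 27→Route 5 (191 km) — total 164+98+78+191 = 531 km.
Min-entry greedy (repeatedly take the single cheapest remaining cell) gives 607 km, worse by 76.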